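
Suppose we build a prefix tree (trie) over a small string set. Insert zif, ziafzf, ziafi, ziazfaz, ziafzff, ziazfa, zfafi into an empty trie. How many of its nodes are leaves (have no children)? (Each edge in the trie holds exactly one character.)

A leaf is a node with no children — equivalently, the end of a word that is not a proper prefix of any other stored word.
Those words: "zfafi", "ziafi", "ziafzff", "ziazfaz", "zif"
Leaf count: 5

5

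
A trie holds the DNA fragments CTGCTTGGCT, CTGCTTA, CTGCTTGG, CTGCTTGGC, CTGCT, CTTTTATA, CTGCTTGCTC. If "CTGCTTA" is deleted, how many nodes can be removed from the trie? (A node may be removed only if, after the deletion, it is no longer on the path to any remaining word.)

A node on "CTGCTTA"'s path can go only if nothing else ends at it or branches off below it.
The suffix "A" (1 node) is used only by "CTGCTTA"; the node for "CTGCTT" still has the child "G", so pruning stops there.
Nodes removed: 1

1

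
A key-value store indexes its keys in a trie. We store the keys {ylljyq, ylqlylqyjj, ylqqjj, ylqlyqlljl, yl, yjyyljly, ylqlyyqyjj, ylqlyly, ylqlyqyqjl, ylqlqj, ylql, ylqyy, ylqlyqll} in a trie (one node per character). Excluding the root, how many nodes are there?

Insert word by word; a character creates a node only if that edge doesn't already exist:
  "ylljyq" → 6 new (y, l, l, j, y, q)
  "ylqlylqyjj" → prefix "yl" already present; 8 new (q, l, y, l, q, y, j, j)
  "ylqqjj" → prefix "ylq" already present; 3 new (q, j, j)
  "ylqlyqlljl" → prefix "ylqly" already present; 5 new (q, l, l, j, l)
  "yl" → prefix "yl" already present; 0 new (none)
  "yjyyljly" → prefix "y" already present; 7 new (j, y, y, l, j, l, y)
  "ylqlyyqyjj" → prefix "ylqly" already present; 5 new (y, q, y, j, j)
  "ylqlyly" → prefix "ylqlyl" already present; 1 new (y)
  "ylqlyqyqjl" → prefix "ylqlyq" already present; 4 new (y, q, j, l)
  "ylqlqj" → prefix "ylql" already present; 2 new (q, j)
  "ylql" → prefix "ylql" already present; 0 new (none)
  "ylqyy" → prefix "ylq" already present; 2 new (y, y)
  "ylqlyqll" → prefix "ylqlyqll" already present; 0 new (none)
Total nodes = 6 + 8 + 3 + 5 + 0 + 7 + 5 + 1 + 4 + 2 + 0 + 2 + 0 = 43

43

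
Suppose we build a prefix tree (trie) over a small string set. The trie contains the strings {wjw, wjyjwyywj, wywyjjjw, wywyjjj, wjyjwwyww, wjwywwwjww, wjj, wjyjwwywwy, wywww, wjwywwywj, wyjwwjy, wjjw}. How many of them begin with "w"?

12

Filter for entries beginning with "w":
Matches: "wjj", "wjjw", "wjw", "wjwywwwjww", "wjwywwywj", "wjyjwwyww", "wjyjwwywwy", "wjyjwyywj", "wyjwwjy", "wywww", "wywyjjj", "wywyjjjw"
Count: 12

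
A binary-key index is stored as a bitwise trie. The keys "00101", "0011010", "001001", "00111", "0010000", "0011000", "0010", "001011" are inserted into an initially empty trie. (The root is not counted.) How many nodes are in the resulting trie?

Count nodes per top-level branch (shared prefixes stored once):
  '0'-branch (0010, 0010000, 001001, 00101, 001011, 0011000, 0011010, 00111): 17 nodes
Sum: 17

17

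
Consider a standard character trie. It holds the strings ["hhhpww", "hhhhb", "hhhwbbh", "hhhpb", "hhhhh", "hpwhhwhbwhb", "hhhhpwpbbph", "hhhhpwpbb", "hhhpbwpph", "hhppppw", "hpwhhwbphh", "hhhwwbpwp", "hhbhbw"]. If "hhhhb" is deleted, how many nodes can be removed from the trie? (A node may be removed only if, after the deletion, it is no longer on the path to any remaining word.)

After clearing the end-marker at "hhhhb", prune upward until reaching a node still needed by another word.
The suffix "b" (1 node) is used only by "hhhhb"; the node for "hhhh" still has the child "h", so pruning stops there.
Nodes removed: 1

1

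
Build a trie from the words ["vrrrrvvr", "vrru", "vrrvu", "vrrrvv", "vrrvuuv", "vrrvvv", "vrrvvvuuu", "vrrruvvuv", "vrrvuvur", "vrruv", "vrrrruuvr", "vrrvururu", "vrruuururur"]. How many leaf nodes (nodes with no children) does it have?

A leaf is a node with no children — equivalently, the end of a word that is not a proper prefix of any other stored word.
Those words: "vrrrruuvr", "vrrrrvvr", "vrrruvvuv", "vrrrvv", "vrruuururur", "vrruv", "vrrvururu", "vrrvuuv", "vrrvuvur", "vrrvvvuuu"
Leaf count: 10

10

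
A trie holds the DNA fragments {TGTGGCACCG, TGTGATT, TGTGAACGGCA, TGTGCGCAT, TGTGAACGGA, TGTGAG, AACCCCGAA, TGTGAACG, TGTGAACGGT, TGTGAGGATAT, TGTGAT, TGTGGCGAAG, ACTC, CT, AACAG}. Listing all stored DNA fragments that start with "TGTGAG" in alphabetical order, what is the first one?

Filter for "TGTGAG…" and sort: "TGTGAG", "TGTGAGGATAT"
Position 1: TGTGAG

TGTGAG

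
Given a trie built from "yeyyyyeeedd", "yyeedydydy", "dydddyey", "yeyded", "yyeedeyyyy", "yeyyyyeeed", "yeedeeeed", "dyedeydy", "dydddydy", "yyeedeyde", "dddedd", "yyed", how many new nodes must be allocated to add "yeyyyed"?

2

Walking "yeyyyed" from the root, the first 5 characters ("yeyyy") follow existing edges; "e" is the first miss.
So 7 − 5 = 2 new nodes.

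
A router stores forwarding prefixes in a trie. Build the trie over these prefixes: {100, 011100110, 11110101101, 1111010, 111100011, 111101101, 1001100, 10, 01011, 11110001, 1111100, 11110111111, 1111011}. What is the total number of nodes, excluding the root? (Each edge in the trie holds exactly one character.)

43

For each word, the new-node count is its length minus the longest prefix already in the trie:
  "100" → 3 new (1, 0, 0)
  "011100110" → 9 new (0, 1, 1, 1, 0, 0, 1, 1, 0)
  "11110101101" → prefix "1" already present; 10 new (1, 1, 1, 0, 1, 0, 1, 1, 0, 1)
  "1111010" → prefix "1111010" already present; 0 new (none)
  "111100011" → prefix "11110" already present; 4 new (0, 0, 1, 1)
  "111101101" → prefix "111101" already present; 3 new (1, 0, 1)
  "1001100" → prefix "100" already present; 4 new (1, 1, 0, 0)
  "10" → prefix "10" already present; 0 new (none)
  "01011" → prefix "01" already present; 3 new (0, 1, 1)
  "11110001" → prefix "11110001" already present; 0 new (none)
  "1111100" → prefix "1111" already present; 3 new (1, 0, 0)
  "11110111111" → prefix "1111011" already present; 4 new (1, 1, 1, 1)
  "1111011" → prefix "1111011" already present; 0 new (none)
Total nodes = 3 + 9 + 10 + 0 + 4 + 3 + 4 + 0 + 3 + 0 + 3 + 4 + 0 = 43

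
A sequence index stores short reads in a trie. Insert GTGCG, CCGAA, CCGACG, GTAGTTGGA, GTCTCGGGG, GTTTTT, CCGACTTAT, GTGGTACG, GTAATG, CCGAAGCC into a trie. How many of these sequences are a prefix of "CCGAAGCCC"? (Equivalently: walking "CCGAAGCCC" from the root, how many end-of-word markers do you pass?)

Traverse "CCGAAGCCC" character by character; count nodes along the way that are marked as word ends.
Prefixes of the query that are stored words: "CCGAA", "CCGAAGCC"
Count: 2

2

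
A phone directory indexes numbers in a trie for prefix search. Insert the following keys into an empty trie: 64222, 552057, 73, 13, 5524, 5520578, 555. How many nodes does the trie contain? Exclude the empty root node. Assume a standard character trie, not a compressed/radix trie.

Count nodes per top-level branch (shared prefixes stored once):
  '1'-branch (13): 2 nodes
  '5'-branch (552057, 5520578, 5524, 555): 9 nodes
  '6'-branch (64222): 5 nodes
  '7'-branch (73): 2 nodes
Sum: 18

18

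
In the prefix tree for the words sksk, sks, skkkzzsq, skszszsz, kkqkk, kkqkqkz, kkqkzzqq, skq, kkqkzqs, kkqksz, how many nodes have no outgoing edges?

9

A leaf is a node with no children — equivalently, the end of a word that is not a proper prefix of any other stored word.
Those words: "kkqkk", "kkqkqkz", "kkqksz", "kkqkzqs", "kkqkzzqq", "skkkzzsq", "skq", "sksk", "skszszsz"
Leaf count: 9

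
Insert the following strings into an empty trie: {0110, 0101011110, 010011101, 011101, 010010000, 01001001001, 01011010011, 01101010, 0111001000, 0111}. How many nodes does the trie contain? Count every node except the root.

45

Insert word by word; a character creates a node only if that edge doesn't already exist:
  "0110" → 4 new (0, 1, 1, 0)
  "0101011110" → prefix "01" already present; 8 new (0, 1, 0, 1, 1, 1, 1, 0)
  "010011101" → prefix "010" already present; 6 new (0, 1, 1, 1, 0, 1)
  "011101" → prefix "011" already present; 3 new (1, 0, 1)
  "010010000" → prefix "01001" already present; 4 new (0, 0, 0, 0)
  "01001001001" → prefix "0100100" already present; 4 new (1, 0, 0, 1)
  "01011010011" → prefix "0101" already present; 7 new (1, 0, 1, 0, 0, 1, 1)
  "01101010" → prefix "0110" already present; 4 new (1, 0, 1, 0)
  "0111001000" → prefix "01110" already present; 5 new (0, 1, 0, 0, 0)
  "0111" → prefix "0111" already present; 0 new (none)
Total nodes = 4 + 8 + 6 + 3 + 4 + 4 + 7 + 4 + 5 + 0 = 45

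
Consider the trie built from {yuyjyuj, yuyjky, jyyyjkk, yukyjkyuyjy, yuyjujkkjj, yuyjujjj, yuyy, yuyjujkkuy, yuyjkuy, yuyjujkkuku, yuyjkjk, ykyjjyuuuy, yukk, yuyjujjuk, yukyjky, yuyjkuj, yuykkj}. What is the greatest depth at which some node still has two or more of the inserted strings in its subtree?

9

The deepest shared node is where two words last agree before diverging.
"yuyjujkkuku" and "yuyjujkkuy" agree on "yuyjujkku" (9 characters) before diverging; nothing deeper is shared.
Longest shared-prefix length: 9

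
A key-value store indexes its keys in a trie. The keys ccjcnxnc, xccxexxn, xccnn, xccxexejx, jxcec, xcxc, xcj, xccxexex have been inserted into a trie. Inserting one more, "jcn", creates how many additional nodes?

The longest prefix of "jcn" already in the trie is "j" (length 1).
Each of the 2 remaining characters creates one node.

2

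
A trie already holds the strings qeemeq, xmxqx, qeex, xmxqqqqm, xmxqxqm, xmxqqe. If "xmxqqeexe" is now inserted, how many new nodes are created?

"xmxqqe" is already a path in the trie; the remaining "exe" must be added.
Each of the 3 remaining characters creates one node.

3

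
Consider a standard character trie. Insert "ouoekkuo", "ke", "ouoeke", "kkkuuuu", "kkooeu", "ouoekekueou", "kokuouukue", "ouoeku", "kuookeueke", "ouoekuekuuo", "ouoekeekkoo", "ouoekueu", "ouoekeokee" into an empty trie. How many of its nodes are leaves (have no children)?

A leaf is a node with no children — equivalently, the end of a word that is not a proper prefix of any other stored word.
Those words: "ke", "kkkuuuu", "kkooeu", "kokuouukue", "kuookeueke", "ouoekeekkoo", "ouoekekueou", "ouoekeokee", "ouoekkuo", "ouoekuekuuo", "ouoekueu"
Leaf count: 11

11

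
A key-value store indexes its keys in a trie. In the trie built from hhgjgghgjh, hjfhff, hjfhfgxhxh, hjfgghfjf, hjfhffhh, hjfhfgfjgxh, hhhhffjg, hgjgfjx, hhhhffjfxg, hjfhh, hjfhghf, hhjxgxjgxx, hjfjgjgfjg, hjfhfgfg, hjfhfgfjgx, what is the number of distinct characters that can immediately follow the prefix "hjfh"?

3

Walk "hjfh" from the root, arriving at one node.
Characters that immediately follow "hjfh" among the stored strings: {f, g, h}.
That node has 3 child edges.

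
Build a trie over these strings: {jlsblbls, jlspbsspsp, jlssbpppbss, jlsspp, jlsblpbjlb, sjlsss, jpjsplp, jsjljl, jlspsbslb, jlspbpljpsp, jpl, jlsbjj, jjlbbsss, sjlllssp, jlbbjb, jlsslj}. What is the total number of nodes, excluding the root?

79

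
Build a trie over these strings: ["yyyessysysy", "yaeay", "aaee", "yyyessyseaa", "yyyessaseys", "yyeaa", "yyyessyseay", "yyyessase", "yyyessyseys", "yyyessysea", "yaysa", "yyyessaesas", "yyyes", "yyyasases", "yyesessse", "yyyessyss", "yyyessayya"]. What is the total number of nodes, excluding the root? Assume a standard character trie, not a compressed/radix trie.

For each word, the new-node count is its length minus the longest prefix already in the trie:
  "yyyessysysy" → 11 new (y, y, y, e, s, s, y, s, y, s, y)
  "yaeay" → prefix "y" already present; 4 new (a, e, a, y)
  "aaee" → 4 new (a, a, e, e)
  "yyyessyseaa" → prefix "yyyessys" already present; 3 new (e, a, a)
  "yyyessaseys" → prefix "yyyess" already present; 5 new (a, s, e, y, s)
  "yyeaa" → prefix "yy" already present; 3 new (e, a, a)
  "yyyessyseay" → prefix "yyyessysea" already present; 1 new (y)
  "yyyessase" → prefix "yyyessase" already present; 0 new (none)
  "yyyessyseys" → prefix "yyyessyse" already present; 2 new (y, s)
  "yyyessysea" → prefix "yyyessysea" already present; 0 new (none)
  "yaysa" → prefix "ya" already present; 3 new (y, s, a)
  "yyyessaesas" → prefix "yyyessa" already present; 4 new (e, s, a, s)
  "yyyes" → prefix "yyyes" already present; 0 new (none)
  "yyyasases" → prefix "yyy" already present; 6 new (a, s, a, s, e, s)
  "yyesessse" → prefix "yye" already present; 6 new (s, e, s, s, s, e)
  "yyyessyss" → prefix "yyyessys" already present; 1 new (s)
  "yyyessayya" → prefix "yyyessa" already present; 3 new (y, y, a)
Total nodes = 11 + 4 + 4 + 3 + 5 + 3 + 1 + 0 + 2 + 0 + 3 + 4 + 0 + 6 + 6 + 1 + 3 = 56

56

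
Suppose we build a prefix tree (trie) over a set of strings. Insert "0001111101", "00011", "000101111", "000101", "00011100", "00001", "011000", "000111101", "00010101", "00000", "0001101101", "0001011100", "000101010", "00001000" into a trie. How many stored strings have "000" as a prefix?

13

Walk to "000"; the words in its subtree are exactly those with that prefix.
Matches: "00000", "00001", "00001000", "000101", "00010101", "000101010", "0001011100", "000101111", "00011", "0001101101", "00011100", "000111101", "0001111101"
Count: 13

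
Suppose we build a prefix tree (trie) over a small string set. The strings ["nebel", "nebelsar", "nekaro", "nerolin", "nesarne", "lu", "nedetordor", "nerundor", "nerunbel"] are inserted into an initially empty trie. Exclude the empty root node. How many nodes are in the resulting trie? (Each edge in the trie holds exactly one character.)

40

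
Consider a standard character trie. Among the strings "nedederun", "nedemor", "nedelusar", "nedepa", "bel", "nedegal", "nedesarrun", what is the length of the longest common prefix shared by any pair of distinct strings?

The deepest shared node is where two words last agree before diverging.
e.g. "nedederun" and "nedegal" share the prefix "nede" of length 4; no pair shares a longer one.
Longest shared-prefix length: 4

4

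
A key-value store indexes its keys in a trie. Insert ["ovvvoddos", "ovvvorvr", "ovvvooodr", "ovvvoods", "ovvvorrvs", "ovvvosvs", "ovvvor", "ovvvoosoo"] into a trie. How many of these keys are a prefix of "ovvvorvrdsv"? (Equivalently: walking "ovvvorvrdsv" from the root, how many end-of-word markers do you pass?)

2

Traverse "ovvvorvrdsv" character by character; count nodes along the way that are marked as word ends.
Prefixes of the query that are stored words: "ovvvor", "ovvvorvr"
Count: 2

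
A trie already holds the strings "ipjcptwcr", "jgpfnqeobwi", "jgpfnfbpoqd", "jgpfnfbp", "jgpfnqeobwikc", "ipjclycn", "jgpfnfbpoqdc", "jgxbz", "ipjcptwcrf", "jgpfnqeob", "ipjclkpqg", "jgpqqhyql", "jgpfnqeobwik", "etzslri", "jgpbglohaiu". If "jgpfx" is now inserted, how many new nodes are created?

"jgpf" is already a path in the trie; the remaining "x" must be added.
Each of the 1 remaining characters creates one node.

1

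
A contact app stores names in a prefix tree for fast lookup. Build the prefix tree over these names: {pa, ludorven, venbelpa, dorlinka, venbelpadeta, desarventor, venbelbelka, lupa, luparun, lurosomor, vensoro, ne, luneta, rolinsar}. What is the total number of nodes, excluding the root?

75

For each word, the new-node count is its length minus the longest prefix already in the trie:
  "pa" → 2 new (p, a)
  "ludorven" → 8 new (l, u, d, o, r, v, e, n)
  "venbelpa" → 8 new (v, e, n, b, e, l, p, a)
  "dorlinka" → 8 new (d, o, r, l, i, n, k, a)
  "venbelpadeta" → prefix "venbelpa" already present; 4 new (d, e, t, a)
  "desarventor" → prefix "d" already present; 10 new (e, s, a, r, v, e, n, t, o, r)
  "venbelbelka" → prefix "venbel" already present; 5 new (b, e, l, k, a)
  "lupa" → prefix "lu" already present; 2 new (p, a)
  "luparun" → prefix "lupa" already present; 3 new (r, u, n)
  "lurosomor" → prefix "lu" already present; 7 new (r, o, s, o, m, o, r)
  "vensoro" → prefix "ven" already present; 4 new (s, o, r, o)
  "ne" → 2 new (n, e)
  "luneta" → prefix "lu" already present; 4 new (n, e, t, a)
  "rolinsar" → 8 new (r, o, l, i, n, s, a, r)
Total nodes = 2 + 8 + 8 + 8 + 4 + 10 + 5 + 2 + 3 + 7 + 4 + 2 + 4 + 8 = 75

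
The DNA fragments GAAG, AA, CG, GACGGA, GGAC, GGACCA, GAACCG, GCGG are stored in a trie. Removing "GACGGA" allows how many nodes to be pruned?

Walk "GACGGA" from the leaf back toward the root, removing each node that no remaining word uses.
The suffix "CGGA" (4 nodes) is used only by "GACGGA"; the node for "GA" still has the child "A", so pruning stops there.
Nodes removed: 4

4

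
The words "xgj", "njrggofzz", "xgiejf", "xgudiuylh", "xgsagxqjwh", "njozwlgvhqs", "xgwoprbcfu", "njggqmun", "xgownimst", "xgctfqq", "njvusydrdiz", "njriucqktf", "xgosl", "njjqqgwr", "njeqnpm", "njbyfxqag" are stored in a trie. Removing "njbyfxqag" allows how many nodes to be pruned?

A node on "njbyfxqag"'s path can go only if nothing else ends at it or branches off below it.
The suffix "byfxqag" (7 nodes) is used only by "njbyfxqag"; the node for "nj" still has the child "r", so pruning stops there.
Nodes removed: 7

7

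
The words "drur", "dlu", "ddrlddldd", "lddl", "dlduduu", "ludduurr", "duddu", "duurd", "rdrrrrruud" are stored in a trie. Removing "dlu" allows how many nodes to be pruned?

1

A node on "dlu"'s path can go only if nothing else ends at it or branches off below it.
The suffix "u" (1 node) is used only by "dlu"; the node for "dl" still has the child "d", so pruning stops there.
Nodes removed: 1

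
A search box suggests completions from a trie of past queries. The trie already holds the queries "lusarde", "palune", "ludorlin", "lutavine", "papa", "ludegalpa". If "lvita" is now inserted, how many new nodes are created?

4

"l" is already a path in the trie; the remaining "vita" must be added.
So 5 − 1 = 4 new nodes.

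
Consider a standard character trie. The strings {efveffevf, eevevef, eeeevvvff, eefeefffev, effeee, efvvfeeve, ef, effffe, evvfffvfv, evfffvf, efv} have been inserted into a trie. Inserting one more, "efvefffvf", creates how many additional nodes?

The longest prefix of "efvefffvf" already in the trie is "efveff" (length 6).
New nodes needed: |"efvefffvf"| − 6 = 9 − 6 = 3.

3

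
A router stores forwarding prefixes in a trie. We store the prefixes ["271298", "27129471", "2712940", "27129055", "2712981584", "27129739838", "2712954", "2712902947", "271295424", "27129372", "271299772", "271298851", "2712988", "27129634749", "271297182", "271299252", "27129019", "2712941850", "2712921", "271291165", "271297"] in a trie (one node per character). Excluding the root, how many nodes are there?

65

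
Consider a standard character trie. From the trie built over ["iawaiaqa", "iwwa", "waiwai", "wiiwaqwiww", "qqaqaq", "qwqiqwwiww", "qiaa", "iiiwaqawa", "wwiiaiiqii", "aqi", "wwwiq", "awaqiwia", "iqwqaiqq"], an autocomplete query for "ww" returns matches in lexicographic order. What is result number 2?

wwwiq

DFS of the "ww" subtree visits, in order: "wwiiaiiqii", "wwwiq"
Position 2: wwwiq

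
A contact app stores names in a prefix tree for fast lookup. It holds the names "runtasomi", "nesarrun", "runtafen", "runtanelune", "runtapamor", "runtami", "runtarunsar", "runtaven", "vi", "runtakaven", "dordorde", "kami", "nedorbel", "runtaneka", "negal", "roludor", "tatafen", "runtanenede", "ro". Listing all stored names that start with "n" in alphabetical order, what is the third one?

nesarrun

Filter for "n…" and sort: "nedorbel", "negal", "nesarrun"
The 3rd is nesarrun.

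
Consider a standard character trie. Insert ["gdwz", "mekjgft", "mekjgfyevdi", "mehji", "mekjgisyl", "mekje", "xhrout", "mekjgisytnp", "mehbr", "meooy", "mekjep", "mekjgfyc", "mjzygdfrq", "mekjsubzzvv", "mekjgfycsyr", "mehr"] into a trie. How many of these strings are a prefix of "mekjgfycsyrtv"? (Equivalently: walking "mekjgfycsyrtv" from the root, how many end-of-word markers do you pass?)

2

Walk "mekjgfycsyrtv" from the root; an end-of-word marker is hit whenever a stored word is a prefix of "mekjgfycsyrtv".
Prefixes of the query that are stored words: "mekjgfyc", "mekjgfycsyr"
Count: 2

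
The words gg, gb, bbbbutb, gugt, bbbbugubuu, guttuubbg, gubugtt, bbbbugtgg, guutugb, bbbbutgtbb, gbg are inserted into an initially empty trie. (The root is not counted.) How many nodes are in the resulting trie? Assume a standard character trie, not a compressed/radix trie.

43

For each word, the new-node count is its length minus the longest prefix already in the trie:
  "gg" → 2 new (g, g)
  "gb" → prefix "g" already present; 1 new (b)
  "bbbbutb" → 7 new (b, b, b, b, u, t, b)
  "gugt" → prefix "g" already present; 3 new (u, g, t)
  "bbbbugubuu" → prefix "bbbbu" already present; 5 new (g, u, b, u, u)
  "guttuubbg" → prefix "gu" already present; 7 new (t, t, u, u, b, b, g)
  "gubugtt" → prefix "gu" already present; 5 new (b, u, g, t, t)
  "bbbbugtgg" → prefix "bbbbug" already present; 3 new (t, g, g)
  "guutugb" → prefix "gu" already present; 5 new (u, t, u, g, b)
  "bbbbutgtbb" → prefix "bbbbut" already present; 4 new (g, t, b, b)
  "gbg" → prefix "gb" already present; 1 new (g)
Total nodes = 2 + 1 + 7 + 3 + 5 + 7 + 5 + 3 + 5 + 4 + 1 = 43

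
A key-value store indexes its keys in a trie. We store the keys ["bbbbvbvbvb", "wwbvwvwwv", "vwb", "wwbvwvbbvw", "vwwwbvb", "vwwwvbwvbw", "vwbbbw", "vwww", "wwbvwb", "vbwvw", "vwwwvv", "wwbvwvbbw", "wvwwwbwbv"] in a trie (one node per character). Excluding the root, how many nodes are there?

Count nodes per top-level branch (shared prefixes stored once):
  'b'-branch (bbbbvbvbvb): 10 nodes
  'v'-branch (vbwvw, vwb, vwbbbw, vwww, vwwwbvb, vwwwvbwvbw, vwwwvv): 22 nodes
  'w'-branch (wvwwwbwbv, wwbvwb, wwbvwvbbvw, wwbvwvbbw, wwbvwvwwv): 23 nodes
Sum: 55

55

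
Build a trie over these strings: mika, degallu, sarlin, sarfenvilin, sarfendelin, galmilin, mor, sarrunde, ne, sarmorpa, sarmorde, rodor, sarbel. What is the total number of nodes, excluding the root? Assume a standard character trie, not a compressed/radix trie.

Count nodes per top-level branch (shared prefixes stored once):
  'd'-branch (degallu): 7 nodes
  'g'-branch (galmilin): 8 nodes
  'm'-branch (mika, mor): 6 nodes
  'n'-branch (ne): 2 nodes
  'r'-branch (rodor): 5 nodes
  's'-branch (sarbel, sarfendelin, sarfenvilin, sarlin, sarmorde, sarmorpa, sarrunde): 34 nodes
Sum: 62

62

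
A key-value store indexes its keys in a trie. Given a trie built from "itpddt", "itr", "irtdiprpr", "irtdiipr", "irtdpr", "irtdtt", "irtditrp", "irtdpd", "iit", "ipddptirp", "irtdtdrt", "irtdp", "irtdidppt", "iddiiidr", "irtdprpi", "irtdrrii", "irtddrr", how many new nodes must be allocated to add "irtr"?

1

"irt" is already a path in the trie; the remaining "r" must be added.
So 4 − 3 = 1 new nodes.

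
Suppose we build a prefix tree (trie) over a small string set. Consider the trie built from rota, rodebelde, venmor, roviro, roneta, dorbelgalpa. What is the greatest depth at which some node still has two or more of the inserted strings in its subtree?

Look for the deepest trie node that still has at least two words in its subtree.
e.g. "rodebelde" and "roneta" share the prefix "ro" of length 2; no pair shares a longer one.
Longest shared-prefix length: 2

2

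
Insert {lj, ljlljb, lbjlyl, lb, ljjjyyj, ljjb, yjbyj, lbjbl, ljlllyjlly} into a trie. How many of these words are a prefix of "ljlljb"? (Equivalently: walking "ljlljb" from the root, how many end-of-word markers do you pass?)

Check each prefix of "ljlljb" against the stored set — each match is an end-marker on the path.
Prefixes of the query that are stored words: "lj", "ljlljb"
Count: 2

2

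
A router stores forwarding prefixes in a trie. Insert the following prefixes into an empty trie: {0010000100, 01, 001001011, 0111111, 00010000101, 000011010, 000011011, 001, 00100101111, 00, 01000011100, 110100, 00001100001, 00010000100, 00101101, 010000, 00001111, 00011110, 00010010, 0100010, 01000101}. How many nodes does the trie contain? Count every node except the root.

For each word, the new-node count is its length minus the longest prefix already in the trie:
  "0010000100" → 10 new (0, 0, 1, 0, 0, 0, 0, 1, 0, 0)
  "01" → prefix "0" already present; 1 new (1)
  "001001011" → prefix "00100" already present; 4 new (1, 0, 1, 1)
  "0111111" → prefix "01" already present; 5 new (1, 1, 1, 1, 1)
  "00010000101" → prefix "00" already present; 9 new (0, 1, 0, 0, 0, 0, 1, 0, 1)
  "000011010" → prefix "000" already present; 6 new (0, 1, 1, 0, 1, 0)
  "000011011" → prefix "00001101" already present; 1 new (1)
  "001" → prefix "001" already present; 0 new (none)
  "00100101111" → prefix "001001011" already present; 2 new (1, 1)
  "00" → prefix "00" already present; 0 new (none)
  "01000011100" → prefix "01" already present; 9 new (0, 0, 0, 0, 1, 1, 1, 0, 0)
  "110100" → 6 new (1, 1, 0, 1, 0, 0)
  "00001100001" → prefix "0000110" already present; 4 new (0, 0, 0, 1)
  "00010000100" → prefix "0001000010" already present; 1 new (0)
  "00101101" → prefix "0010" already present; 4 new (1, 1, 0, 1)
  "010000" → prefix "010000" already present; 0 new (none)
  "00001111" → prefix "000011" already present; 2 new (1, 1)
  "00011110" → prefix "0001" already present; 4 new (1, 1, 1, 0)
  "00010010" → prefix "000100" already present; 2 new (1, 0)
  "0100010" → prefix "01000" already present; 2 new (1, 0)
  "01000101" → prefix "0100010" already present; 1 new (1)
Total nodes = 10 + 1 + 4 + 5 + 9 + 6 + 1 + 0 + 2 + 0 + 9 + 6 + 4 + 1 + 4 + 0 + 2 + 4 + 2 + 2 + 1 = 73

73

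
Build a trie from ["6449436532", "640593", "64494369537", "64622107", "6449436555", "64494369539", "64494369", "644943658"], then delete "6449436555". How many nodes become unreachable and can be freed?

A node on "6449436555"'s path can go only if nothing else ends at it or branches off below it.
The suffix "55" (2 nodes) is used only by "6449436555"; the node for "64494365" still has the child "3", so pruning stops there.
Nodes removed: 2

2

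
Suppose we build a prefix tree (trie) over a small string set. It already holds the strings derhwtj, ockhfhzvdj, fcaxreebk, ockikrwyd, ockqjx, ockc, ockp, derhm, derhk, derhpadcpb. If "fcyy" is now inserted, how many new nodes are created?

Walking "fcyy" from the root, the first 2 characters ("fc") follow existing edges; "y" is the first miss.
Each of the 2 remaining characters creates one node.

2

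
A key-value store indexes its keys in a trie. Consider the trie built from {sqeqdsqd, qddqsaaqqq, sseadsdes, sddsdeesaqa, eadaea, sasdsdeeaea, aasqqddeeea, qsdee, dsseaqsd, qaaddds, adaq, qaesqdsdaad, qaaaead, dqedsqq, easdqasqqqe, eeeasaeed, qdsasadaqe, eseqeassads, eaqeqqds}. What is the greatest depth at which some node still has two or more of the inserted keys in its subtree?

3

The deepest shared node is where two words last agree before diverging.
e.g. "qaaaead" and "qaaddds" share the prefix "qaa" of length 3; no pair shares a longer one.
Longest shared-prefix length: 3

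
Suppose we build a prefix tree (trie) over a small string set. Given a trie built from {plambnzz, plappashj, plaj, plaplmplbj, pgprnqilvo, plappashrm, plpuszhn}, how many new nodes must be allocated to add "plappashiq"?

2

The longest prefix of "plappashiq" already in the trie is "plappash" (length 8).
Each of the 2 remaining characters creates one node.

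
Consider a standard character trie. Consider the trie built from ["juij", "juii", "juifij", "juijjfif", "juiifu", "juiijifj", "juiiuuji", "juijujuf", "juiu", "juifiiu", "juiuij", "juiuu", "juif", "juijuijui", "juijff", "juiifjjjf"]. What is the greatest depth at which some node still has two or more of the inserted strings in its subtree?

Look for the deepest trie node that still has at least two words in its subtree.
"juifiiu" and "juifij" agree on "juifi" (5 characters) before diverging; nothing deeper is shared.
Longest shared-prefix length: 5

5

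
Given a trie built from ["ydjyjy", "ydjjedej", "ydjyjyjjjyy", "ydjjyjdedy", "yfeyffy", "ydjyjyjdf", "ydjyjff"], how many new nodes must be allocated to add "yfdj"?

"yf" is already a path in the trie; the remaining "dj" must be added.
So 4 − 2 = 2 new nodes.

2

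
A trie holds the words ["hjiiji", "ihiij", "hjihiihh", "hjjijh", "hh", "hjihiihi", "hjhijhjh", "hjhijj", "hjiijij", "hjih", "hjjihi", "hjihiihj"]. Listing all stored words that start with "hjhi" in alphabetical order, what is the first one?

Filter for "hjhi…" and sort: "hjhijhjh", "hjhijj"
The 1st is hjhijhjh.

hjhijhjh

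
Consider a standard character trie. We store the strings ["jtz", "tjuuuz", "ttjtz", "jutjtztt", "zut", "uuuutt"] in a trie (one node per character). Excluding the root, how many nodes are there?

29

Trie structure (* marks end of a word):
(root)
├─ j
│  ├─ t
│  │  └─ z *
│  └─ u
│     └─ t
│        └─ j
│           └─ t
│              └─ z
│                 └─ t
│                    └─ t *
├─ t
│  ├─ j
│  │  └─ u
│  │     └─ u
│  │        └─ u
│  │           └─ z *
│  └─ t
│     └─ j
│        └─ t
│           └─ z *
├─ u
│  └─ u
│     └─ u
│        └─ u
│           └─ t
│              └─ t *
└─ z
   └─ u
      └─ t *
Counting every labelled node above: 29.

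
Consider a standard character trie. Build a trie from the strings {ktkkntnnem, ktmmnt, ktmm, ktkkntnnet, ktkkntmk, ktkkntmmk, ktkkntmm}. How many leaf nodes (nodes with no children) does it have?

5

Leaves are exactly the stored words that no other stored word extends.
Those words: "ktkkntmk", "ktkkntmmk", "ktkkntnnem", "ktkkntnnet", "ktmmnt"
Leaf count: 5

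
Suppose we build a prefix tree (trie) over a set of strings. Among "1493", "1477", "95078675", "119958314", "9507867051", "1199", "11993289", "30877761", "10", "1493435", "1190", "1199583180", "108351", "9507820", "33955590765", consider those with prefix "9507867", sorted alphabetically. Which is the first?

DFS of the "9507867" subtree visits, in order: "9507867051", "95078675"
Position 1: 9507867051

9507867051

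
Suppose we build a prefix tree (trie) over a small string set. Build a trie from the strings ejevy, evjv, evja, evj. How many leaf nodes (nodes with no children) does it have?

A leaf is a node with no children — equivalently, the end of a word that is not a proper prefix of any other stored word.
Those words: "ejevy", "evja", "evjv"
Leaf count: 3

3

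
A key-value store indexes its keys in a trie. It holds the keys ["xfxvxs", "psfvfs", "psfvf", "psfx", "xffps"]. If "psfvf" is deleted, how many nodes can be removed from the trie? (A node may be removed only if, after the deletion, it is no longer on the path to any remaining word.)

0

Walk "psfvf" from the leaf back toward the root, removing each node that no remaining word uses.
Every node on "psfvf" is still needed (e.g. by "psfvfs"), so nothing is freed.
Nodes removed: 0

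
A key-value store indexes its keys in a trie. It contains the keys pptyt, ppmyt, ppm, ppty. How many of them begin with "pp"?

Traverse to the node for "pp", then collect every word in that subtree.
Words under "pp": ppm, ppmyt, ppty, pptyt
Count: 4

4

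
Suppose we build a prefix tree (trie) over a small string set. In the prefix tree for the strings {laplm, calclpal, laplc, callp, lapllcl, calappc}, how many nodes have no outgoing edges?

6

Leaves are exactly the stored words that no other stored word extends.
Those words: "calappc", "calclpal", "callp", "laplc", "lapllcl", "laplm"
Leaf count: 6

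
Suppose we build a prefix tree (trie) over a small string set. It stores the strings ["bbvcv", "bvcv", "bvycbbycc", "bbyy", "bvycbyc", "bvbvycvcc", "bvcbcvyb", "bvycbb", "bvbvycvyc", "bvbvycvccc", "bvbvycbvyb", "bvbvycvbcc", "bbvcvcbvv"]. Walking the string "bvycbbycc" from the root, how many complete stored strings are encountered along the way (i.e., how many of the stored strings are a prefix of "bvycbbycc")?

Walk "bvycbbycc" from the root; an end-of-word marker is hit whenever a stored word is a prefix of "bvycbbycc".
Prefixes of the query that are stored words: "bvycbb", "bvycbbycc"
Count: 2

2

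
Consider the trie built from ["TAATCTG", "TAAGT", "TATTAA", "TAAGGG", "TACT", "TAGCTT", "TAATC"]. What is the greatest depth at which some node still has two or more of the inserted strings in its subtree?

Equivalently: take the maximum, over all pairs, of their longest common prefix length.
e.g. "TAATC" and "TAATCTG" share the prefix "TAATC" of length 5; no pair shares a longer one.
Longest shared-prefix length: 5

5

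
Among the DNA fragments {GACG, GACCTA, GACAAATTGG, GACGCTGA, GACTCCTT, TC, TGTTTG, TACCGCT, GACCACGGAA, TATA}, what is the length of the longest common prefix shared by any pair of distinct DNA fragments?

4

The deepest shared node is where two words last agree before diverging.
"GACCACGGAA" and "GACCTA" agree on "GACC" (4 characters) before diverging; nothing deeper is shared.
Longest shared-prefix length: 4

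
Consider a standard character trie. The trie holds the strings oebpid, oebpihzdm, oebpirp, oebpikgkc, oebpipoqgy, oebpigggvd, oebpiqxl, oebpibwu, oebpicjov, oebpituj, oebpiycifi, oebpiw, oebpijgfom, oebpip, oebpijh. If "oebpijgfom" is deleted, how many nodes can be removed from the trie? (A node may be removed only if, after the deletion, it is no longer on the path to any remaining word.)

4

A node on "oebpijgfom"'s path can go only if nothing else ends at it or branches off below it.
The suffix "gfom" (4 nodes) is used only by "oebpijgfom"; the node for "oebpij" still has the child "h", so pruning stops there.
Nodes removed: 4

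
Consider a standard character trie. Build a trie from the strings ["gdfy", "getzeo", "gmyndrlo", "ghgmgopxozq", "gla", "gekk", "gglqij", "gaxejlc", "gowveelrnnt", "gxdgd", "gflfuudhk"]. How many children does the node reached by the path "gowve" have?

Walk "gowve" from the root, arriving at one node.
Distinct next characters after "gowve": e.
That node has 1 child edge.

1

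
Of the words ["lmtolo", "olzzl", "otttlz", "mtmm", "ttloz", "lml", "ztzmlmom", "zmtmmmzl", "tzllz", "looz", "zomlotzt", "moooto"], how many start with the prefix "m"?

Walk to "m"; the words in its subtree are exactly those with that prefix.
Words under "m": moooto, mtmm
Count: 2

2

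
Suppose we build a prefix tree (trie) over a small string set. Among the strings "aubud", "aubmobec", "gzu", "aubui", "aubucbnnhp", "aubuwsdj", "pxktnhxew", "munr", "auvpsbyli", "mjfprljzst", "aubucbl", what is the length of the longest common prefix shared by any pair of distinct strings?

6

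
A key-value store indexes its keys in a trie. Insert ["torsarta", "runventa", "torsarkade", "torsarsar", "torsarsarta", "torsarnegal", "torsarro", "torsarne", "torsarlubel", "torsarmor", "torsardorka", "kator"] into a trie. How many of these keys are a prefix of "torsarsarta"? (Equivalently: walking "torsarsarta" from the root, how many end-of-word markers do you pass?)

Traverse "torsarsarta" character by character; count nodes along the way that are marked as word ends.
Prefixes of the query that are stored words: "torsarsar", "torsarsarta"
Count: 2

2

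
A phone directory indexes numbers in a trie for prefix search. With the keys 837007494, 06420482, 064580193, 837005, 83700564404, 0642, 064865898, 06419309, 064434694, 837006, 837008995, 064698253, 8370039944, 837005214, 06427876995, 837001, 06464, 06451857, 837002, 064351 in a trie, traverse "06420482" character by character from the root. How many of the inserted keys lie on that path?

2

Traverse "06420482" character by character; count nodes along the way that are marked as word ends.
Prefixes of the query that are stored words: "0642", "06420482"
Count: 2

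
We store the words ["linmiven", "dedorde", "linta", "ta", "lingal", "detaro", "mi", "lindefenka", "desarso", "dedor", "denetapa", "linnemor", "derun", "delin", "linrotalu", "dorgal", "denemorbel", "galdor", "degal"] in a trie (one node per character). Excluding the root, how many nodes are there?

83

Insert word by word; a character creates a node only if that edge doesn't already exist:
  "linmiven" → 8 new (l, i, n, m, i, v, e, n)
  "dedorde" → 7 new (d, e, d, o, r, d, e)
  "linta" → prefix "lin" already present; 2 new (t, a)
  "ta" → 2 new (t, a)
  "lingal" → prefix "lin" already present; 3 new (g, a, l)
  "detaro" → prefix "de" already present; 4 new (t, a, r, o)
  "mi" → 2 new (m, i)
  "lindefenka" → prefix "lin" already present; 7 new (d, e, f, e, n, k, a)
  "desarso" → prefix "de" already present; 5 new (s, a, r, s, o)
  "dedor" → prefix "dedor" already present; 0 new (none)
  "denetapa" → prefix "de" already present; 6 new (n, e, t, a, p, a)
  "linnemor" → prefix "lin" already present; 5 new (n, e, m, o, r)
  "derun" → prefix "de" already present; 3 new (r, u, n)
  "delin" → prefix "de" already present; 3 new (l, i, n)
  "linrotalu" → prefix "lin" already present; 6 new (r, o, t, a, l, u)
  "dorgal" → prefix "d" already present; 5 new (o, r, g, a, l)
  "denemorbel" → prefix "dene" already present; 6 new (m, o, r, b, e, l)
  "galdor" → 6 new (g, a, l, d, o, r)
  "degal" → prefix "de" already present; 3 new (g, a, l)
Total nodes = 8 + 7 + 2 + 2 + 3 + 4 + 2 + 7 + 5 + 0 + 6 + 5 + 3 + 3 + 6 + 5 + 6 + 6 + 3 = 83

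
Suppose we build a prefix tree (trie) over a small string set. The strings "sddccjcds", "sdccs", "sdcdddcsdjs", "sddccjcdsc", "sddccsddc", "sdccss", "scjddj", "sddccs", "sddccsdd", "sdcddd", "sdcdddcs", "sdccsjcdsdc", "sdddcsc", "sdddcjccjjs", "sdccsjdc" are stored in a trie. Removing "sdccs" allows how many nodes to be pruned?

0

A node on "sdccs"'s path can go only if nothing else ends at it or branches off below it.
Every node on "sdccs" is still needed (e.g. by "sdccss"), so nothing is freed.
Nodes removed: 0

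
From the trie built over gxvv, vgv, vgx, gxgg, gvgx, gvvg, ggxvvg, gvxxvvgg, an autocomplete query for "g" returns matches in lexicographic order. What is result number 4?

Filter for "g…" and sort: "ggxvvg", "gvgx", "gvvg", "gvxxvvgg", "gxgg", "gxvv"
The 4th is gvxxvvgg.

gvxxvvgg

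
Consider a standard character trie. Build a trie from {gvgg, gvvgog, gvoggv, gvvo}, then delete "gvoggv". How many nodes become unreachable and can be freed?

A node on "gvoggv"'s path can go only if nothing else ends at it or branches off below it.
The suffix "oggv" (4 nodes) is used only by "gvoggv"; the node for "gv" still has the child "g", so pruning stops there.
Nodes removed: 4

4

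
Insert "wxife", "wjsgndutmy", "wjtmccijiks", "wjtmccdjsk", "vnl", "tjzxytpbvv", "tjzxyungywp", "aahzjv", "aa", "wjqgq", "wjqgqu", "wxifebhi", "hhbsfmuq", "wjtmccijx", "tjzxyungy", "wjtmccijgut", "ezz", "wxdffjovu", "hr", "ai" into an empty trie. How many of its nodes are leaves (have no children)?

Leaves are exactly the stored words that no other stored word extends.
Those words: "aahzjv", "ai", "ezz", "hhbsfmuq", "hr", "tjzxytpbvv", "tjzxyungywp", "vnl", "wjqgqu", "wjsgndutmy", "wjtmccdjsk", "wjtmccijgut", "wjtmccijiks", "wjtmccijx", "wxdffjovu", "wxifebhi"
Leaf count: 16

16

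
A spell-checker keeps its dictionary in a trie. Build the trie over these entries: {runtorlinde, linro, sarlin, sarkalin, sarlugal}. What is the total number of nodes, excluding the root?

31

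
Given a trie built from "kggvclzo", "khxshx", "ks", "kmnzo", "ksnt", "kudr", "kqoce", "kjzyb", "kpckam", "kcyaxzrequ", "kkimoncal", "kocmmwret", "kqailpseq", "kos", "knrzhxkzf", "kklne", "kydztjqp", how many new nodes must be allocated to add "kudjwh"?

The longest prefix of "kudjwh" already in the trie is "kud" (length 3).
So 6 − 3 = 3 new nodes.

3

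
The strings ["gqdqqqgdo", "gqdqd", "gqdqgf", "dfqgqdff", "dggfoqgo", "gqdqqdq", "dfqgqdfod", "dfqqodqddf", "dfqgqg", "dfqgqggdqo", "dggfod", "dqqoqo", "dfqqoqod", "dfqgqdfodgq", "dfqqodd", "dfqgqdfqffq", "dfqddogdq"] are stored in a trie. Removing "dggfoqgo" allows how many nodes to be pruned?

A node on "dggfoqgo"'s path can go only if nothing else ends at it or branches off below it.
The suffix "qgo" (3 nodes) is used only by "dggfoqgo"; the node for "dggfo" still has the child "d", so pruning stops there.
Nodes removed: 3

3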